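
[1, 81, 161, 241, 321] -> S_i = 1 + 80*i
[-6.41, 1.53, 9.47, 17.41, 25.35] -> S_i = -6.41 + 7.94*i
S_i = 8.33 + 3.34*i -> [8.33, 11.67, 15.01, 18.35, 21.69]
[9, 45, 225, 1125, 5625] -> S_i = 9*5^i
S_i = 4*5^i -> [4, 20, 100, 500, 2500]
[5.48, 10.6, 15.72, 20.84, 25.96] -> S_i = 5.48 + 5.12*i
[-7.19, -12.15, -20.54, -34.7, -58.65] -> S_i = -7.19*1.69^i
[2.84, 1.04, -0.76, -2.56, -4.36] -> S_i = 2.84 + -1.80*i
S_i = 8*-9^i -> [8, -72, 648, -5832, 52488]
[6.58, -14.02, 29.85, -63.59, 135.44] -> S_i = 6.58*(-2.13)^i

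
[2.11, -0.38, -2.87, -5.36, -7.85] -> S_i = 2.11 + -2.49*i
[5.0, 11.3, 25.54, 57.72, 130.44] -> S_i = 5.00*2.26^i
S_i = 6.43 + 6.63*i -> [6.43, 13.06, 19.69, 26.32, 32.95]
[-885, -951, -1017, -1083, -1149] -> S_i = -885 + -66*i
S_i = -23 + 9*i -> [-23, -14, -5, 4, 13]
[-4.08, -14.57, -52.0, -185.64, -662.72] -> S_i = -4.08*3.57^i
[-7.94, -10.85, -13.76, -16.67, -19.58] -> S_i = -7.94 + -2.91*i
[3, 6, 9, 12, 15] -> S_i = 3 + 3*i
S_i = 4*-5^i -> [4, -20, 100, -500, 2500]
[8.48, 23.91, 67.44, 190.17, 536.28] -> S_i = 8.48*2.82^i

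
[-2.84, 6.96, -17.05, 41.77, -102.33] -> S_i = -2.84*(-2.45)^i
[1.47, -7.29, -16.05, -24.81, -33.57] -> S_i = 1.47 + -8.76*i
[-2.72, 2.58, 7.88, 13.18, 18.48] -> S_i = -2.72 + 5.30*i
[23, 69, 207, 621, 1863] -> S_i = 23*3^i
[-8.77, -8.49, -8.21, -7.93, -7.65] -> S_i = -8.77 + 0.28*i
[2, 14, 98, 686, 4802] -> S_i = 2*7^i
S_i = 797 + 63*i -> [797, 860, 923, 986, 1049]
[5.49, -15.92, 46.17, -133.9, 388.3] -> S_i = 5.49*(-2.90)^i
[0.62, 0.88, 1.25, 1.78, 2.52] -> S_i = 0.62*1.42^i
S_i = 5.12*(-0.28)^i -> [5.12, -1.43, 0.4, -0.11, 0.03]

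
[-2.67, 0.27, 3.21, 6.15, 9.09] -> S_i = -2.67 + 2.94*i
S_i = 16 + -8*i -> [16, 8, 0, -8, -16]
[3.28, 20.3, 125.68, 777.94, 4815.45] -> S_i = 3.28*6.19^i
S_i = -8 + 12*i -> [-8, 4, 16, 28, 40]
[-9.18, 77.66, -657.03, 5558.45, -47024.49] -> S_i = -9.18*(-8.46)^i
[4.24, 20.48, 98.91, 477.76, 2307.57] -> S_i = 4.24*4.83^i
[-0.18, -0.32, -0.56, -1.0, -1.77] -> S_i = -0.18*1.77^i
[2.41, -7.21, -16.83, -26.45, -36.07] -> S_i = 2.41 + -9.62*i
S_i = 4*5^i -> [4, 20, 100, 500, 2500]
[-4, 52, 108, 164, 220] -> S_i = -4 + 56*i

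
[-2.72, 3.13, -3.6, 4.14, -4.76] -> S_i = -2.72*(-1.15)^i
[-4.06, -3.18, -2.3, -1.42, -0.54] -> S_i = -4.06 + 0.88*i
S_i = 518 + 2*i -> [518, 520, 522, 524, 526]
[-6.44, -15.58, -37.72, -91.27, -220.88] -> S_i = -6.44*2.42^i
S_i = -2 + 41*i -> [-2, 39, 80, 121, 162]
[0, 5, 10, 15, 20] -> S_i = 0 + 5*i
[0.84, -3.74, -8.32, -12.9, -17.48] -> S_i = 0.84 + -4.58*i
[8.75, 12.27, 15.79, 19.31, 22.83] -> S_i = 8.75 + 3.52*i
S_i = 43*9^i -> [43, 387, 3483, 31347, 282123]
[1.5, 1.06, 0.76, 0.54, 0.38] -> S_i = 1.50*0.71^i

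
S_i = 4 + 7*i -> [4, 11, 18, 25, 32]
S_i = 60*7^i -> [60, 420, 2940, 20580, 144060]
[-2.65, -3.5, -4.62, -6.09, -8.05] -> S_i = -2.65*1.32^i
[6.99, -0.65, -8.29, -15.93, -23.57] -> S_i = 6.99 + -7.64*i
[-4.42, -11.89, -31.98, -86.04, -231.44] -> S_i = -4.42*2.69^i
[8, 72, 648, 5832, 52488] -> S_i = 8*9^i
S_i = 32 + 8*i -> [32, 40, 48, 56, 64]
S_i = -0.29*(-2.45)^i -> [-0.29, 0.71, -1.74, 4.26, -10.45]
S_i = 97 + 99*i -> [97, 196, 295, 394, 493]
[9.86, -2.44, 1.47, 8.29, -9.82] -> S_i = Random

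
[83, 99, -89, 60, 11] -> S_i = Random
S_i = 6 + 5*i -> [6, 11, 16, 21, 26]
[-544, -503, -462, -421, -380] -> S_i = -544 + 41*i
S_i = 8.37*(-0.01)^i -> [8.37, -0.08, 0.0, -0.0, 0.0]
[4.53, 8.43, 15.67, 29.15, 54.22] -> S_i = 4.53*1.86^i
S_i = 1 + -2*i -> [1, -1, -3, -5, -7]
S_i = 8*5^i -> [8, 40, 200, 1000, 5000]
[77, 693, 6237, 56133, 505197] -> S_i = 77*9^i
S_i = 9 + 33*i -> [9, 42, 75, 108, 141]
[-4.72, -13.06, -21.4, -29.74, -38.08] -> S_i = -4.72 + -8.34*i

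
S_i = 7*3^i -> [7, 21, 63, 189, 567]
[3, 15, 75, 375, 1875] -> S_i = 3*5^i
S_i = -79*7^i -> [-79, -553, -3871, -27097, -189679]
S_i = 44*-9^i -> [44, -396, 3564, -32076, 288684]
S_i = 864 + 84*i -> [864, 948, 1032, 1116, 1200]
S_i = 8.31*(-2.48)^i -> [8.31, -20.61, 51.11, -126.75, 314.35]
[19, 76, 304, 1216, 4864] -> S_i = 19*4^i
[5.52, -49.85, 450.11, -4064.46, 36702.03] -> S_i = 5.52*(-9.03)^i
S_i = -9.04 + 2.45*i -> [-9.04, -6.59, -4.14, -1.69, 0.76]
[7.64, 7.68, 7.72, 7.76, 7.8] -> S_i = 7.64 + 0.04*i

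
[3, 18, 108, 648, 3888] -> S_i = 3*6^i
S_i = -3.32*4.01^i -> [-3.32, -13.31, -53.39, -214.08, -858.45]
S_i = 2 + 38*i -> [2, 40, 78, 116, 154]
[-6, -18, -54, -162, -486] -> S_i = -6*3^i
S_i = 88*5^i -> [88, 440, 2200, 11000, 55000]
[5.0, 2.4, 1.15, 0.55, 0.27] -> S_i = 5.00*0.48^i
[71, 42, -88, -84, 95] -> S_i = Random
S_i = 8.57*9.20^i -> [8.57, 78.84, 725.36, 6673.36, 61394.88]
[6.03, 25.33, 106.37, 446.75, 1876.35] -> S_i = 6.03*4.20^i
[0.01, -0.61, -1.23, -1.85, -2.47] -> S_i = 0.01 + -0.62*i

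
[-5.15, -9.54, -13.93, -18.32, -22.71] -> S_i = -5.15 + -4.39*i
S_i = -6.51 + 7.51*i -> [-6.51, 1.0, 8.51, 16.02, 23.53]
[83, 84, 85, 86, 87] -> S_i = 83 + 1*i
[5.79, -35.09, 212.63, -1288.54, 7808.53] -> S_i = 5.79*(-6.06)^i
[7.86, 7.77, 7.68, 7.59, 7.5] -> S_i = 7.86 + -0.09*i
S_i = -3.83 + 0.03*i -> [-3.83, -3.8, -3.77, -3.74, -3.71]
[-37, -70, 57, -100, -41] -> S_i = Random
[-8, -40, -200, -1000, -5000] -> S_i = -8*5^i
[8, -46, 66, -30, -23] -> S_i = Random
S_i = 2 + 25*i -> [2, 27, 52, 77, 102]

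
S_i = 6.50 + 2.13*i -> [6.5, 8.63, 10.76, 12.89, 15.02]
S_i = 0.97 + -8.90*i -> [0.97, -7.93, -16.83, -25.73, -34.63]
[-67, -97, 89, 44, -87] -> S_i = Random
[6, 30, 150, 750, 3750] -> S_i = 6*5^i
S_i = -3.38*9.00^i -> [-3.38, -30.42, -273.78, -2464.02, -22176.18]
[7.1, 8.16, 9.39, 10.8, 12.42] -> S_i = 7.10*1.15^i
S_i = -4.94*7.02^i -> [-4.94, -34.68, -243.45, -1708.99, -11997.08]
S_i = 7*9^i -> [7, 63, 567, 5103, 45927]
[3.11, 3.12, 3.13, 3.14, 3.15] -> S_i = 3.11 + 0.01*i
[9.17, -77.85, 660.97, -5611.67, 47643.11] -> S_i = 9.17*(-8.49)^i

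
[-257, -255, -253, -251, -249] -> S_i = -257 + 2*i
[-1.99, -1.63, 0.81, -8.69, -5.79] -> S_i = Random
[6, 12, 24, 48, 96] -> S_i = 6*2^i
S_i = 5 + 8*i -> [5, 13, 21, 29, 37]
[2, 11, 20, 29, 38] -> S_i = 2 + 9*i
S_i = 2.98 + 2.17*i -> [2.98, 5.15, 7.32, 9.49, 11.66]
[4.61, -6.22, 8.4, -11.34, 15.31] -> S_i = 4.61*(-1.35)^i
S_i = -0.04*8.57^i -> [-0.04, -0.34, -2.94, -25.18, -215.77]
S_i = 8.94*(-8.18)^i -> [8.94, -73.13, 598.2, -4893.25, 40026.79]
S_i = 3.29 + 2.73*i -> [3.29, 6.02, 8.75, 11.48, 14.21]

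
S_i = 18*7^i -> [18, 126, 882, 6174, 43218]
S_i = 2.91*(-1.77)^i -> [2.91, -5.15, 9.12, -16.14, 28.56]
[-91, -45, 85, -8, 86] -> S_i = Random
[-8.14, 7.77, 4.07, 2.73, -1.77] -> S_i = Random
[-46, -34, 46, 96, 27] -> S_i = Random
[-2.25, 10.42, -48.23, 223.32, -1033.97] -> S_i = -2.25*(-4.63)^i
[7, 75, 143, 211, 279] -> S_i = 7 + 68*i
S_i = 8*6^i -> [8, 48, 288, 1728, 10368]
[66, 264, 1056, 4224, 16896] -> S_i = 66*4^i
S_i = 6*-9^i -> [6, -54, 486, -4374, 39366]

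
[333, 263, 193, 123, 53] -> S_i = 333 + -70*i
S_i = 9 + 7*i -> [9, 16, 23, 30, 37]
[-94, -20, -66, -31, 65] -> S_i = Random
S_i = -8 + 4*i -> [-8, -4, 0, 4, 8]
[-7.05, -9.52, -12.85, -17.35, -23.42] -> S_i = -7.05*1.35^i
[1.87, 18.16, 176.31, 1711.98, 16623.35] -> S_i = 1.87*9.71^i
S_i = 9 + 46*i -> [9, 55, 101, 147, 193]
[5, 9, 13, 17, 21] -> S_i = 5 + 4*i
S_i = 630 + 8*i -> [630, 638, 646, 654, 662]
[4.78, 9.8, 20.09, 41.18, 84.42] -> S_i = 4.78*2.05^i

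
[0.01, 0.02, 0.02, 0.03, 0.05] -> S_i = 0.01*1.51^i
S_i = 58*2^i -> [58, 116, 232, 464, 928]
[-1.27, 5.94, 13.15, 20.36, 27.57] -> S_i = -1.27 + 7.21*i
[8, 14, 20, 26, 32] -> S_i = 8 + 6*i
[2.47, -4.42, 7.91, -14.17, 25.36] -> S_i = 2.47*(-1.79)^i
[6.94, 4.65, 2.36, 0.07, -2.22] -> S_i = 6.94 + -2.29*i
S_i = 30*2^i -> [30, 60, 120, 240, 480]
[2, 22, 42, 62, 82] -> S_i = 2 + 20*i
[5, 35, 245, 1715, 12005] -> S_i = 5*7^i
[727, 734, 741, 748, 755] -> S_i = 727 + 7*i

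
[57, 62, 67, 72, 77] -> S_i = 57 + 5*i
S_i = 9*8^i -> [9, 72, 576, 4608, 36864]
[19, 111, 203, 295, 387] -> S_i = 19 + 92*i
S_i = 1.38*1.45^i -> [1.38, 2.0, 2.9, 4.21, 6.1]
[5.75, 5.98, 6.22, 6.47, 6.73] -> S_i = 5.75*1.04^i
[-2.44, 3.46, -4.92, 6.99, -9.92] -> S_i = -2.44*(-1.42)^i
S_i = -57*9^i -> [-57, -513, -4617, -41553, -373977]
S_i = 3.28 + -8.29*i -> [3.28, -5.01, -13.3, -21.59, -29.88]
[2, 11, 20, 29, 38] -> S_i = 2 + 9*i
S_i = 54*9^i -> [54, 486, 4374, 39366, 354294]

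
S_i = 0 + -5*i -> [0, -5, -10, -15, -20]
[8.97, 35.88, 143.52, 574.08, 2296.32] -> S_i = 8.97*4.00^i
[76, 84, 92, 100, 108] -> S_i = 76 + 8*i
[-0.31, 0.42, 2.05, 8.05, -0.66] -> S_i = Random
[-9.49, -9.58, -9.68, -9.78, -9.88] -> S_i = -9.49*1.01^i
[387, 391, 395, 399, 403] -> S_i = 387 + 4*i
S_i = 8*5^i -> [8, 40, 200, 1000, 5000]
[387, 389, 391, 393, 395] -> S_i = 387 + 2*i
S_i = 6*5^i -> [6, 30, 150, 750, 3750]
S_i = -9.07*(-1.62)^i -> [-9.07, 14.69, -23.8, 38.56, -62.47]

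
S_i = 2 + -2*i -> [2, 0, -2, -4, -6]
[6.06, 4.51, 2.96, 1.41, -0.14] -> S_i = 6.06 + -1.55*i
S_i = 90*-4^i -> [90, -360, 1440, -5760, 23040]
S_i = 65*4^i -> [65, 260, 1040, 4160, 16640]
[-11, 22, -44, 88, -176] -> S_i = -11*-2^i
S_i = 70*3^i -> [70, 210, 630, 1890, 5670]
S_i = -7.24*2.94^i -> [-7.24, -21.29, -62.58, -183.98, -540.91]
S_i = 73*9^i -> [73, 657, 5913, 53217, 478953]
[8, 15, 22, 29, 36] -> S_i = 8 + 7*i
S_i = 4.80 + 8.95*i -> [4.8, 13.75, 22.7, 31.65, 40.6]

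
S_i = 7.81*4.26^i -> [7.81, 33.27, 141.73, 603.78, 2572.11]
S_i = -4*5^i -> [-4, -20, -100, -500, -2500]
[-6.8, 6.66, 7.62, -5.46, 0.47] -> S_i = Random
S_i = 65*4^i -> [65, 260, 1040, 4160, 16640]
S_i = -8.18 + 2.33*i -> [-8.18, -5.85, -3.52, -1.19, 1.14]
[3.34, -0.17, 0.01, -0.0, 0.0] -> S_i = 3.34*(-0.05)^i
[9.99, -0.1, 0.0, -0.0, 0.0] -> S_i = 9.99*(-0.01)^i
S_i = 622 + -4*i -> [622, 618, 614, 610, 606]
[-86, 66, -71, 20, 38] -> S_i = Random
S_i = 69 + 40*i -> [69, 109, 149, 189, 229]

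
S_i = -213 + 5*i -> [-213, -208, -203, -198, -193]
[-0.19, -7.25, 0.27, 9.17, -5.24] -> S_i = Random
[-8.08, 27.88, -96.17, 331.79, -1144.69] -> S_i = -8.08*(-3.45)^i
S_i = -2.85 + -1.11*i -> [-2.85, -3.96, -5.07, -6.18, -7.29]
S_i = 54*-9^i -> [54, -486, 4374, -39366, 354294]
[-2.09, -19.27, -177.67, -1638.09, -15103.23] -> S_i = -2.09*9.22^i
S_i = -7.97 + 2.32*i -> [-7.97, -5.65, -3.33, -1.01, 1.31]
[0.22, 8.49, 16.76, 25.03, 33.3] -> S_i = 0.22 + 8.27*i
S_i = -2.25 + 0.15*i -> [-2.25, -2.1, -1.95, -1.8, -1.65]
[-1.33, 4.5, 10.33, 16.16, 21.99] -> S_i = -1.33 + 5.83*i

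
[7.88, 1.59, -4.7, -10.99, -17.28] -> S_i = 7.88 + -6.29*i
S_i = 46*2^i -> [46, 92, 184, 368, 736]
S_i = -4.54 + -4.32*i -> [-4.54, -8.86, -13.18, -17.5, -21.82]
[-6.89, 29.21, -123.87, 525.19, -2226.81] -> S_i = -6.89*(-4.24)^i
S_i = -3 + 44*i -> [-3, 41, 85, 129, 173]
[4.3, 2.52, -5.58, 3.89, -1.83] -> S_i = Random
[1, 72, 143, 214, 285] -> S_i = 1 + 71*i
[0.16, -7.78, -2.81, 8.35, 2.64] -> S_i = Random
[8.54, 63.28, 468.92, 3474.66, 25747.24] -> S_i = 8.54*7.41^i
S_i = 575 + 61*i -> [575, 636, 697, 758, 819]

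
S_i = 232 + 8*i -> [232, 240, 248, 256, 264]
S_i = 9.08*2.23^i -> [9.08, 20.25, 45.15, 100.69, 224.55]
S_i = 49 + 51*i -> [49, 100, 151, 202, 253]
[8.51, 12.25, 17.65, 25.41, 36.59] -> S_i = 8.51*1.44^i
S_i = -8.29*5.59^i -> [-8.29, -46.34, -259.05, -1448.07, -8094.72]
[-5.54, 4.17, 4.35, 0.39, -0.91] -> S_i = Random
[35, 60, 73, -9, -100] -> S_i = Random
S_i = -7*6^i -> [-7, -42, -252, -1512, -9072]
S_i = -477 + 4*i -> [-477, -473, -469, -465, -461]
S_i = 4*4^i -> [4, 16, 64, 256, 1024]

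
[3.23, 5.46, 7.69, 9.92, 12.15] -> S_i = 3.23 + 2.23*i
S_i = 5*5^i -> [5, 25, 125, 625, 3125]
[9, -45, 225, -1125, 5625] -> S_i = 9*-5^i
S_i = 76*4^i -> [76, 304, 1216, 4864, 19456]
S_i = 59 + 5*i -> [59, 64, 69, 74, 79]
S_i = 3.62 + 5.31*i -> [3.62, 8.93, 14.24, 19.55, 24.86]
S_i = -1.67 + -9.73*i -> [-1.67, -11.4, -21.13, -30.86, -40.59]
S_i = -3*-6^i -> [-3, 18, -108, 648, -3888]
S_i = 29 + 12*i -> [29, 41, 53, 65, 77]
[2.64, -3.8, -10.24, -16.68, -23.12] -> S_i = 2.64 + -6.44*i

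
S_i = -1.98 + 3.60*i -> [-1.98, 1.62, 5.22, 8.82, 12.42]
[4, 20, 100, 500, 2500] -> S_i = 4*5^i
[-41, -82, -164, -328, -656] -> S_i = -41*2^i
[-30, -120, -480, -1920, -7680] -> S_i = -30*4^i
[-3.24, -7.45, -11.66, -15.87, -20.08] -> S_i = -3.24 + -4.21*i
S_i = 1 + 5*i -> [1, 6, 11, 16, 21]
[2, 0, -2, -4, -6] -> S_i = 2 + -2*i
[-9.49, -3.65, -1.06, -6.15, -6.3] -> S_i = Random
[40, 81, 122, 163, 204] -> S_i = 40 + 41*i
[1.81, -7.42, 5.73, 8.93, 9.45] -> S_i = Random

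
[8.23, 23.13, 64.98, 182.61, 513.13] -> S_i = 8.23*2.81^i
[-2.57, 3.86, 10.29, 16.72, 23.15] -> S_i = -2.57 + 6.43*i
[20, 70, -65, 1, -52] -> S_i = Random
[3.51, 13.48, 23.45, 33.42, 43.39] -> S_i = 3.51 + 9.97*i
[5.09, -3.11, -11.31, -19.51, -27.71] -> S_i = 5.09 + -8.20*i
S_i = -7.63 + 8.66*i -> [-7.63, 1.03, 9.69, 18.35, 27.01]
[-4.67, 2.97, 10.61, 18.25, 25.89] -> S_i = -4.67 + 7.64*i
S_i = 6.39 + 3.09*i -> [6.39, 9.48, 12.57, 15.66, 18.75]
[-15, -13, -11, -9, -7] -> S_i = -15 + 2*i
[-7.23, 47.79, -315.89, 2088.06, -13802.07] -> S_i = -7.23*(-6.61)^i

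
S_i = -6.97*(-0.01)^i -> [-6.97, 0.07, -0.0, 0.0, -0.0]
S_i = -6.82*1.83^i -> [-6.82, -12.48, -22.84, -41.8, -76.49]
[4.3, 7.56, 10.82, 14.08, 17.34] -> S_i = 4.30 + 3.26*i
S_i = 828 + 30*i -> [828, 858, 888, 918, 948]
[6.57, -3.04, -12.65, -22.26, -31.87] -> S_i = 6.57 + -9.61*i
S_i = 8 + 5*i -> [8, 13, 18, 23, 28]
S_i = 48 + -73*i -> [48, -25, -98, -171, -244]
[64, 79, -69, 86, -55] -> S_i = Random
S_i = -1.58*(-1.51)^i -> [-1.58, 2.39, -3.6, 5.44, -8.21]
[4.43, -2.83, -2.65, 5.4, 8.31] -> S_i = Random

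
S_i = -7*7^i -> [-7, -49, -343, -2401, -16807]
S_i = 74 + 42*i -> [74, 116, 158, 200, 242]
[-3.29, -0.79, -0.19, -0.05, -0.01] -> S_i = -3.29*0.24^i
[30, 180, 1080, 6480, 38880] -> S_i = 30*6^i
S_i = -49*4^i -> [-49, -196, -784, -3136, -12544]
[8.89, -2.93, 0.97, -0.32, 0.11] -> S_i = 8.89*(-0.33)^i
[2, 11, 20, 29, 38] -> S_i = 2 + 9*i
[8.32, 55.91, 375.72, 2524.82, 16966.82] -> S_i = 8.32*6.72^i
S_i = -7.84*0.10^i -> [-7.84, -0.78, -0.08, -0.01, -0.0]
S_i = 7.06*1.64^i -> [7.06, 11.58, 18.99, 31.14, 51.07]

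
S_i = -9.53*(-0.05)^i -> [-9.53, 0.48, -0.02, 0.0, -0.0]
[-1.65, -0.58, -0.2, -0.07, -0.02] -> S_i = -1.65*0.35^i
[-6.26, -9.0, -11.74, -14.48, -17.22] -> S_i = -6.26 + -2.74*i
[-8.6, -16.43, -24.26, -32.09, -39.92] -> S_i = -8.60 + -7.83*i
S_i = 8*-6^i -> [8, -48, 288, -1728, 10368]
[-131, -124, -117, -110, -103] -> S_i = -131 + 7*i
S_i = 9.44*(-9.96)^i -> [9.44, -94.02, 936.46, -9327.17, 92898.64]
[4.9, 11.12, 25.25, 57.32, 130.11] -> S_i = 4.90*2.27^i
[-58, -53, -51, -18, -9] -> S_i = Random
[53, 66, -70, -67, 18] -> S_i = Random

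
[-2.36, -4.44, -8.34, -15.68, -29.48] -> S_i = -2.36*1.88^i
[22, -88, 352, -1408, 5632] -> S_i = 22*-4^i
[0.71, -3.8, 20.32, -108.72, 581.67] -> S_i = 0.71*(-5.35)^i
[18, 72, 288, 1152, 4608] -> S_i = 18*4^i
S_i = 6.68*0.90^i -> [6.68, 6.01, 5.41, 4.87, 4.38]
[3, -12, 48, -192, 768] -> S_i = 3*-4^i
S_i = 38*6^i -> [38, 228, 1368, 8208, 49248]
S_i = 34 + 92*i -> [34, 126, 218, 310, 402]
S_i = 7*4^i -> [7, 28, 112, 448, 1792]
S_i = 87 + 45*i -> [87, 132, 177, 222, 267]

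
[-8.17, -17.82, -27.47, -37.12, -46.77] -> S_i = -8.17 + -9.65*i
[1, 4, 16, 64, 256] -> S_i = 1*4^i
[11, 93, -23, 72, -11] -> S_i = Random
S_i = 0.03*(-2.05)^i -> [0.03, -0.06, 0.13, -0.26, 0.53]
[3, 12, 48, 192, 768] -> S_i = 3*4^i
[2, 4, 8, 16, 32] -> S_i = 2*2^i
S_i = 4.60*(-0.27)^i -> [4.6, -1.24, 0.34, -0.09, 0.02]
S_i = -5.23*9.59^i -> [-5.23, -50.16, -480.99, -4612.72, -44236.03]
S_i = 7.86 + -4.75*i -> [7.86, 3.11, -1.64, -6.39, -11.14]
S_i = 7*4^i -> [7, 28, 112, 448, 1792]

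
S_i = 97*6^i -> [97, 582, 3492, 20952, 125712]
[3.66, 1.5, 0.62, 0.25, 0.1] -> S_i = 3.66*0.41^i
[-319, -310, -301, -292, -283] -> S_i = -319 + 9*i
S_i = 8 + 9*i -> [8, 17, 26, 35, 44]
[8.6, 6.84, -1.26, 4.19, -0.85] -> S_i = Random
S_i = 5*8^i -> [5, 40, 320, 2560, 20480]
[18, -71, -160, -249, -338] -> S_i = 18 + -89*i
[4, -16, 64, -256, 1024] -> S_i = 4*-4^i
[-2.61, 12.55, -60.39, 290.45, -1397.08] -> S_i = -2.61*(-4.81)^i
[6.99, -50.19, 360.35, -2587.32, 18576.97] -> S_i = 6.99*(-7.18)^i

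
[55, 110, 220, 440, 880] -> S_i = 55*2^i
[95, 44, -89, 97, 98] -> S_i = Random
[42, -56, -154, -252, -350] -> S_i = 42 + -98*i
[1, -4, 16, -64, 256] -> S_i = 1*-4^i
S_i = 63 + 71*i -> [63, 134, 205, 276, 347]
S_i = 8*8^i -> [8, 64, 512, 4096, 32768]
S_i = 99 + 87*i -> [99, 186, 273, 360, 447]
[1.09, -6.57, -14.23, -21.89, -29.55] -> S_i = 1.09 + -7.66*i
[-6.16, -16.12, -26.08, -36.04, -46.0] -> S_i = -6.16 + -9.96*i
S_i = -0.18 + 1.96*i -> [-0.18, 1.78, 3.74, 5.7, 7.66]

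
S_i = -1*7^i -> [-1, -7, -49, -343, -2401]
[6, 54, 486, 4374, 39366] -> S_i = 6*9^i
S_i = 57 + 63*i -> [57, 120, 183, 246, 309]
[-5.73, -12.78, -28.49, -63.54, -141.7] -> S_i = -5.73*2.23^i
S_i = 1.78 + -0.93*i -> [1.78, 0.85, -0.08, -1.01, -1.94]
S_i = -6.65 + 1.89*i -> [-6.65, -4.76, -2.87, -0.98, 0.91]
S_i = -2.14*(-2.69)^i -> [-2.14, 5.76, -15.49, 41.66, -112.05]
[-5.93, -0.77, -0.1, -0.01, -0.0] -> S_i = -5.93*0.13^i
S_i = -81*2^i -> [-81, -162, -324, -648, -1296]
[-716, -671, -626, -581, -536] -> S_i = -716 + 45*i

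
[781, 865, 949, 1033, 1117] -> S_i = 781 + 84*i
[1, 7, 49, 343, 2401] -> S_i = 1*7^i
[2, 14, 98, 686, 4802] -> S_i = 2*7^i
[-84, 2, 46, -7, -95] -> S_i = Random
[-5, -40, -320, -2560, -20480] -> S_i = -5*8^i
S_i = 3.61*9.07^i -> [3.61, 32.74, 296.98, 2693.57, 24430.72]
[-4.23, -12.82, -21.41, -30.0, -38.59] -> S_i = -4.23 + -8.59*i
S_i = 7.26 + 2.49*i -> [7.26, 9.75, 12.24, 14.73, 17.22]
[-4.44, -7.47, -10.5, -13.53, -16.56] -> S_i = -4.44 + -3.03*i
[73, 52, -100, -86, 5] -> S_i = Random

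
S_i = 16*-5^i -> [16, -80, 400, -2000, 10000]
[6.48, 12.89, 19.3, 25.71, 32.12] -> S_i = 6.48 + 6.41*i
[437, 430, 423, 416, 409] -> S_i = 437 + -7*i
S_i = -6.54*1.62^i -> [-6.54, -10.59, -17.16, -27.8, -45.04]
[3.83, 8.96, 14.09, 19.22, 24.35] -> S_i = 3.83 + 5.13*i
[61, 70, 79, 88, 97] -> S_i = 61 + 9*i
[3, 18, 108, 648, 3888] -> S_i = 3*6^i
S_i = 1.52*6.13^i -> [1.52, 9.32, 57.12, 350.13, 2146.28]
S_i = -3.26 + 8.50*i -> [-3.26, 5.24, 13.74, 22.24, 30.74]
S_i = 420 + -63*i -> [420, 357, 294, 231, 168]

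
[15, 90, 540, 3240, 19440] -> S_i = 15*6^i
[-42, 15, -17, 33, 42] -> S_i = Random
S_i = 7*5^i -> [7, 35, 175, 875, 4375]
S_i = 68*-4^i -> [68, -272, 1088, -4352, 17408]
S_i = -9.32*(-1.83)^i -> [-9.32, 17.06, -31.21, 57.12, -104.53]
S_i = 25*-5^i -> [25, -125, 625, -3125, 15625]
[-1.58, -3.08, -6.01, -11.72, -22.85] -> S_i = -1.58*1.95^i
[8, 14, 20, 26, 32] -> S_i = 8 + 6*i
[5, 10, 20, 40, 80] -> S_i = 5*2^i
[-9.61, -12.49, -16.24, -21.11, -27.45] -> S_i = -9.61*1.30^i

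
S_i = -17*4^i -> [-17, -68, -272, -1088, -4352]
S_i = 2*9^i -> [2, 18, 162, 1458, 13122]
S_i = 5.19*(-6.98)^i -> [5.19, -36.23, 252.86, -1764.95, 12319.39]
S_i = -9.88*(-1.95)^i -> [-9.88, 19.27, -37.57, 73.26, -142.85]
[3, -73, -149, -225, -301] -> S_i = 3 + -76*i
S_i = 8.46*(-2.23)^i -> [8.46, -18.87, 42.07, -93.82, 209.21]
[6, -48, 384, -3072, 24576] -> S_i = 6*-8^i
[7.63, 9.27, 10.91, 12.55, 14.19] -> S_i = 7.63 + 1.64*i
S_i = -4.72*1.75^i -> [-4.72, -8.26, -14.46, -25.3, -44.27]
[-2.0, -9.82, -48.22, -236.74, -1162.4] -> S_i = -2.00*4.91^i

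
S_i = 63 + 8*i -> [63, 71, 79, 87, 95]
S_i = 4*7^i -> [4, 28, 196, 1372, 9604]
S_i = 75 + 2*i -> [75, 77, 79, 81, 83]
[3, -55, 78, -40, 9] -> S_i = Random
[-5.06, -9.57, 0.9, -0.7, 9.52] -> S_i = Random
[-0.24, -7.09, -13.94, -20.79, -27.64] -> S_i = -0.24 + -6.85*i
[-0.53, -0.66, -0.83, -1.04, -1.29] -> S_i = -0.53*1.25^i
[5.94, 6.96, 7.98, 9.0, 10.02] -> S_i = 5.94 + 1.02*i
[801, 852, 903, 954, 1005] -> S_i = 801 + 51*i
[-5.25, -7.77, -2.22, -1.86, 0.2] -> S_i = Random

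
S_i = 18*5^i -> [18, 90, 450, 2250, 11250]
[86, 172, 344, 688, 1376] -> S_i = 86*2^i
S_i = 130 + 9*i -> [130, 139, 148, 157, 166]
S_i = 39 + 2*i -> [39, 41, 43, 45, 47]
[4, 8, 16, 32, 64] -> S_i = 4*2^i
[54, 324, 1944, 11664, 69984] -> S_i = 54*6^i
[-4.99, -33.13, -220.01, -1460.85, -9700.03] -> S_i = -4.99*6.64^i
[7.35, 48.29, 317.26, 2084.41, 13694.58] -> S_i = 7.35*6.57^i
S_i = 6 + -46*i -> [6, -40, -86, -132, -178]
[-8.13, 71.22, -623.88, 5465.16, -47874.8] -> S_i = -8.13*(-8.76)^i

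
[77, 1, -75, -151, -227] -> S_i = 77 + -76*i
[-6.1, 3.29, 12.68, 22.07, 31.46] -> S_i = -6.10 + 9.39*i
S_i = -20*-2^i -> [-20, 40, -80, 160, -320]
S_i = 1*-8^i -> [1, -8, 64, -512, 4096]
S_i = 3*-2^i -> [3, -6, 12, -24, 48]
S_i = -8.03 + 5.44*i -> [-8.03, -2.59, 2.85, 8.29, 13.73]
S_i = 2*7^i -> [2, 14, 98, 686, 4802]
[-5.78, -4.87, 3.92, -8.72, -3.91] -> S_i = Random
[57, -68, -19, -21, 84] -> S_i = Random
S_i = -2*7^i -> [-2, -14, -98, -686, -4802]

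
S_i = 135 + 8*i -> [135, 143, 151, 159, 167]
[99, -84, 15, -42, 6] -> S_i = Random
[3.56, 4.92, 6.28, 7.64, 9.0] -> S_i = 3.56 + 1.36*i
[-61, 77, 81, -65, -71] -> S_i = Random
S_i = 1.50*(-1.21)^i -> [1.5, -1.82, 2.2, -2.66, 3.22]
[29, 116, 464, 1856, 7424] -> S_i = 29*4^i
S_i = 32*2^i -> [32, 64, 128, 256, 512]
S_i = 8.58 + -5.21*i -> [8.58, 3.37, -1.84, -7.05, -12.26]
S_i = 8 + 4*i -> [8, 12, 16, 20, 24]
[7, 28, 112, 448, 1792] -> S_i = 7*4^i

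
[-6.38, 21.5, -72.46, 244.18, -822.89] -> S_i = -6.38*(-3.37)^i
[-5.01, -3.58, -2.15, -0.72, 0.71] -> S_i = -5.01 + 1.43*i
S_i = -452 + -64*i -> [-452, -516, -580, -644, -708]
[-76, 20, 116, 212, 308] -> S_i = -76 + 96*i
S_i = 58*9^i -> [58, 522, 4698, 42282, 380538]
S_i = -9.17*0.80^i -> [-9.17, -7.34, -5.87, -4.7, -3.76]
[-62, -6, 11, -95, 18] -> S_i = Random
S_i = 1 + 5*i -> [1, 6, 11, 16, 21]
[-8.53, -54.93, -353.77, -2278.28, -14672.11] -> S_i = -8.53*6.44^i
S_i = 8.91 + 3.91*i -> [8.91, 12.82, 16.73, 20.64, 24.55]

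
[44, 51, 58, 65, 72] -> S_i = 44 + 7*i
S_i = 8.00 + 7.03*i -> [8.0, 15.03, 22.06, 29.09, 36.12]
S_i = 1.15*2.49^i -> [1.15, 2.86, 7.13, 17.75, 44.21]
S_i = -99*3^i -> [-99, -297, -891, -2673, -8019]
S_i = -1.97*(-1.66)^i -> [-1.97, 3.27, -5.43, 9.01, -14.96]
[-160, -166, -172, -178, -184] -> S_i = -160 + -6*i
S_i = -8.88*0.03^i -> [-8.88, -0.27, -0.01, -0.0, -0.0]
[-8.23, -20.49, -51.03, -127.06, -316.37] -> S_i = -8.23*2.49^i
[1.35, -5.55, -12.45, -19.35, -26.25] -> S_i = 1.35 + -6.90*i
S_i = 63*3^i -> [63, 189, 567, 1701, 5103]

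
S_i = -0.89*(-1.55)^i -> [-0.89, 1.38, -2.14, 3.31, -5.14]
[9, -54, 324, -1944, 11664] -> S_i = 9*-6^i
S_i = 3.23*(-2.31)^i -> [3.23, -7.46, 17.24, -39.81, 91.97]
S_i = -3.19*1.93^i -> [-3.19, -6.16, -11.88, -22.93, -44.26]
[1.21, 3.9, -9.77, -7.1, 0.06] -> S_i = Random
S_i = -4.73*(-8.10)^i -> [-4.73, 38.31, -310.34, 2513.72, -20361.1]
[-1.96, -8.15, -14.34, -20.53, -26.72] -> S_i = -1.96 + -6.19*i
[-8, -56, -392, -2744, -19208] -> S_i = -8*7^i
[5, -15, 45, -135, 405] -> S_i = 5*-3^i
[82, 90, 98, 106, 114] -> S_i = 82 + 8*i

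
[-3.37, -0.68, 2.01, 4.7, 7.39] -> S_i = -3.37 + 2.69*i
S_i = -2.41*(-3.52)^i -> [-2.41, 8.48, -29.86, 105.11, -369.99]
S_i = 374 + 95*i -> [374, 469, 564, 659, 754]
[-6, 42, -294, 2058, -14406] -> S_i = -6*-7^i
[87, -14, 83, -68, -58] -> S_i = Random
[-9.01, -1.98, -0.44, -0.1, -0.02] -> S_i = -9.01*0.22^i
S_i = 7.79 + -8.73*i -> [7.79, -0.94, -9.67, -18.4, -27.13]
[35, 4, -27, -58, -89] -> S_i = 35 + -31*i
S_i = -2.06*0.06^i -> [-2.06, -0.12, -0.01, -0.0, -0.0]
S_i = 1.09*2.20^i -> [1.09, 2.4, 5.28, 11.61, 25.53]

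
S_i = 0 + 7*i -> [0, 7, 14, 21, 28]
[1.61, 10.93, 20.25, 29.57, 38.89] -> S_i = 1.61 + 9.32*i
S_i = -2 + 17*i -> [-2, 15, 32, 49, 66]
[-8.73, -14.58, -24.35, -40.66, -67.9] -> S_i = -8.73*1.67^i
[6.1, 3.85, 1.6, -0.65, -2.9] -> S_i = 6.10 + -2.25*i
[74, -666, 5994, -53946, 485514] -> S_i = 74*-9^i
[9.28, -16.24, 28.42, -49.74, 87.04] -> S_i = 9.28*(-1.75)^i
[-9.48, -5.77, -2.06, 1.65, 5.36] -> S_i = -9.48 + 3.71*i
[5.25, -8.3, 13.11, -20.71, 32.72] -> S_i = 5.25*(-1.58)^i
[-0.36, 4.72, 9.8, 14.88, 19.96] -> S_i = -0.36 + 5.08*i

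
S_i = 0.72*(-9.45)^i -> [0.72, -6.8, 64.3, -607.61, 5741.95]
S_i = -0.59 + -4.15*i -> [-0.59, -4.74, -8.89, -13.04, -17.19]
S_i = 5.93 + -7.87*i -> [5.93, -1.94, -9.81, -17.68, -25.55]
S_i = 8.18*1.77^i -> [8.18, 14.48, 25.63, 45.36, 80.29]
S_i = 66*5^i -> [66, 330, 1650, 8250, 41250]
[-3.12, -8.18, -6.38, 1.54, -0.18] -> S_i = Random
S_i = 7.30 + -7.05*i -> [7.3, 0.25, -6.8, -13.85, -20.9]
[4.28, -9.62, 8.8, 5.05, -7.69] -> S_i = Random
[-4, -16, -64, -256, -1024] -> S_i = -4*4^i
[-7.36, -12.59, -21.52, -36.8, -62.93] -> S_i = -7.36*1.71^i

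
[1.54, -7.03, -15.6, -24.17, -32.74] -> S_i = 1.54 + -8.57*i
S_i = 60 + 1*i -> [60, 61, 62, 63, 64]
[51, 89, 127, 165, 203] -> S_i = 51 + 38*i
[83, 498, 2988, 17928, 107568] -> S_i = 83*6^i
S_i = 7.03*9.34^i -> [7.03, 65.66, 613.27, 5727.91, 53498.65]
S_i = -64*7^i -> [-64, -448, -3136, -21952, -153664]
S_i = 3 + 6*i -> [3, 9, 15, 21, 27]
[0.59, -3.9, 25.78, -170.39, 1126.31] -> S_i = 0.59*(-6.61)^i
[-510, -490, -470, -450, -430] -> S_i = -510 + 20*i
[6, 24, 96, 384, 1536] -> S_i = 6*4^i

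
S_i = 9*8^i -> [9, 72, 576, 4608, 36864]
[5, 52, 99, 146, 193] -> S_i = 5 + 47*i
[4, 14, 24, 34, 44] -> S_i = 4 + 10*i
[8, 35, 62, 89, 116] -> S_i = 8 + 27*i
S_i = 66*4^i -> [66, 264, 1056, 4224, 16896]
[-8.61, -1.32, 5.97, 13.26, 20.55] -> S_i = -8.61 + 7.29*i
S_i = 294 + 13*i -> [294, 307, 320, 333, 346]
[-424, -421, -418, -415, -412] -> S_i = -424 + 3*i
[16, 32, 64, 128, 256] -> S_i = 16*2^i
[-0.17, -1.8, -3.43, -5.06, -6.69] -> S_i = -0.17 + -1.63*i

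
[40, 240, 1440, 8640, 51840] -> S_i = 40*6^i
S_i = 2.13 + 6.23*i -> [2.13, 8.36, 14.59, 20.82, 27.05]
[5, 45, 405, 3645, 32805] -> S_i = 5*9^i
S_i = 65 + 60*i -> [65, 125, 185, 245, 305]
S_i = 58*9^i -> [58, 522, 4698, 42282, 380538]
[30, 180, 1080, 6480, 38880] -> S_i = 30*6^i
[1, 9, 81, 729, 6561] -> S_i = 1*9^i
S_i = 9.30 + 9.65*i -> [9.3, 18.95, 28.6, 38.25, 47.9]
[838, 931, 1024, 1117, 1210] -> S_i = 838 + 93*i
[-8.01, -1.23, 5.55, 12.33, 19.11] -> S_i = -8.01 + 6.78*i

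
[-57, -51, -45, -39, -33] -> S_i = -57 + 6*i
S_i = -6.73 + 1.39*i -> [-6.73, -5.34, -3.95, -2.56, -1.17]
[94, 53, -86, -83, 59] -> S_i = Random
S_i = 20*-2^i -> [20, -40, 80, -160, 320]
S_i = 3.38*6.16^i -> [3.38, 20.82, 128.26, 790.06, 4866.76]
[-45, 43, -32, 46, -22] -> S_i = Random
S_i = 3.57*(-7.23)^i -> [3.57, -25.81, 186.61, -1349.22, 9754.87]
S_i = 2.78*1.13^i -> [2.78, 3.14, 3.55, 4.01, 4.53]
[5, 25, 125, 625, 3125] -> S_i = 5*5^i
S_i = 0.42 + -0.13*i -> [0.42, 0.29, 0.16, 0.03, -0.1]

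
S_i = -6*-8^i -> [-6, 48, -384, 3072, -24576]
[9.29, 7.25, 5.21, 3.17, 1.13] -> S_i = 9.29 + -2.04*i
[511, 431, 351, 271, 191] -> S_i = 511 + -80*i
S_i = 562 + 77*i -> [562, 639, 716, 793, 870]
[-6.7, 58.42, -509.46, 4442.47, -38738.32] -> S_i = -6.70*(-8.72)^i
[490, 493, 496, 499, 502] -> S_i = 490 + 3*i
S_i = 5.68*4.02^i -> [5.68, 22.83, 91.79, 369.0, 1483.38]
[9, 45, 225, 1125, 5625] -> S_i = 9*5^i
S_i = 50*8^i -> [50, 400, 3200, 25600, 204800]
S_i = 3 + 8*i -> [3, 11, 19, 27, 35]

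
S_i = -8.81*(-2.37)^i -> [-8.81, 20.88, -49.48, 117.28, -277.95]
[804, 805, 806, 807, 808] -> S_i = 804 + 1*i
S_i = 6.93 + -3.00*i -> [6.93, 3.93, 0.93, -2.07, -5.07]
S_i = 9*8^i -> [9, 72, 576, 4608, 36864]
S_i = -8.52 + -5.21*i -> [-8.52, -13.73, -18.94, -24.15, -29.36]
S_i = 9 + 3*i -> [9, 12, 15, 18, 21]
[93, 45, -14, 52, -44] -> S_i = Random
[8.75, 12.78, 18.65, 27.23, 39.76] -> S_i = 8.75*1.46^i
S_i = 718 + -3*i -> [718, 715, 712, 709, 706]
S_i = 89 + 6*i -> [89, 95, 101, 107, 113]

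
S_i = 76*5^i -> [76, 380, 1900, 9500, 47500]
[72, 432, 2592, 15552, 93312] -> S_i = 72*6^i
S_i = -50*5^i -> [-50, -250, -1250, -6250, -31250]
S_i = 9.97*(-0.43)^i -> [9.97, -4.29, 1.84, -0.79, 0.34]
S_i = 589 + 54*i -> [589, 643, 697, 751, 805]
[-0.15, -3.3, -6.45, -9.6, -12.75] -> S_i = -0.15 + -3.15*i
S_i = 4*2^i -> [4, 8, 16, 32, 64]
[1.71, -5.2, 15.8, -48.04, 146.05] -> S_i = 1.71*(-3.04)^i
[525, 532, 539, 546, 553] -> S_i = 525 + 7*i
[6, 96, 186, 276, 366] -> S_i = 6 + 90*i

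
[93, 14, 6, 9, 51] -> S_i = Random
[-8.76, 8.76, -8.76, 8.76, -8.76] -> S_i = -8.76*(-1.00)^i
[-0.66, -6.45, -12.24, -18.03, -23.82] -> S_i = -0.66 + -5.79*i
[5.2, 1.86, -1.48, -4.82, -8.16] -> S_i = 5.20 + -3.34*i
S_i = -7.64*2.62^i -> [-7.64, -20.02, -52.44, -137.4, -360.0]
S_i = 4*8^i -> [4, 32, 256, 2048, 16384]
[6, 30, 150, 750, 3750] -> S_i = 6*5^i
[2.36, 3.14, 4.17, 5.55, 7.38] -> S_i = 2.36*1.33^i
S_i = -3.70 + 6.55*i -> [-3.7, 2.85, 9.4, 15.95, 22.5]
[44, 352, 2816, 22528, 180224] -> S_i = 44*8^i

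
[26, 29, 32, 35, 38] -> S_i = 26 + 3*i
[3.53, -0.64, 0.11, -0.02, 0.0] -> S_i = 3.53*(-0.18)^i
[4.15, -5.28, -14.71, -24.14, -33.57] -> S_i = 4.15 + -9.43*i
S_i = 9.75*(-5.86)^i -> [9.75, -57.14, 334.81, -1961.99, 11497.28]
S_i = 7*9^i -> [7, 63, 567, 5103, 45927]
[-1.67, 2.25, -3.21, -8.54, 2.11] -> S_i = Random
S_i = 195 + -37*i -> [195, 158, 121, 84, 47]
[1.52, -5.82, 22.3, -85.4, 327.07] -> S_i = 1.52*(-3.83)^i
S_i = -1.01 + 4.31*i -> [-1.01, 3.3, 7.61, 11.92, 16.23]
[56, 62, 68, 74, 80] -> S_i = 56 + 6*i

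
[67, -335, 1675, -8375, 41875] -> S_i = 67*-5^i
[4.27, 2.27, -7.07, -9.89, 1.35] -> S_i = Random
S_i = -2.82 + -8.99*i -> [-2.82, -11.81, -20.8, -29.79, -38.78]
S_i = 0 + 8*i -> [0, 8, 16, 24, 32]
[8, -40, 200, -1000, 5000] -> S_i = 8*-5^i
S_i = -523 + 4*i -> [-523, -519, -515, -511, -507]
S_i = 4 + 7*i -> [4, 11, 18, 25, 32]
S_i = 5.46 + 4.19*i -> [5.46, 9.65, 13.84, 18.03, 22.22]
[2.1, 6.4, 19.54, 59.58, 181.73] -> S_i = 2.10*3.05^i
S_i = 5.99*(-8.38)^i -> [5.99, -50.2, 420.64, -3525.0, 29539.48]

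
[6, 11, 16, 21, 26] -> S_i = 6 + 5*i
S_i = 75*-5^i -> [75, -375, 1875, -9375, 46875]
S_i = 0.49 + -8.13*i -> [0.49, -7.64, -15.77, -23.9, -32.03]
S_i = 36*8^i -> [36, 288, 2304, 18432, 147456]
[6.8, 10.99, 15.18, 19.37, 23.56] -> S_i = 6.80 + 4.19*i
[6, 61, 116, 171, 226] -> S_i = 6 + 55*i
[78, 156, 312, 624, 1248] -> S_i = 78*2^i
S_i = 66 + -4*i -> [66, 62, 58, 54, 50]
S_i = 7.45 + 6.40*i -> [7.45, 13.85, 20.25, 26.65, 33.05]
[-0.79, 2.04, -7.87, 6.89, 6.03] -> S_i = Random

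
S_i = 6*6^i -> [6, 36, 216, 1296, 7776]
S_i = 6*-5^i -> [6, -30, 150, -750, 3750]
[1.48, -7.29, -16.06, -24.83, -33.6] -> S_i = 1.48 + -8.77*i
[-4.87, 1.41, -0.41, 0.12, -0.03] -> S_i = -4.87*(-0.29)^i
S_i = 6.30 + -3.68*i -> [6.3, 2.62, -1.06, -4.74, -8.42]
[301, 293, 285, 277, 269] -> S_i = 301 + -8*i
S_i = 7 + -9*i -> [7, -2, -11, -20, -29]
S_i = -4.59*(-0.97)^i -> [-4.59, 4.45, -4.32, 4.19, -4.06]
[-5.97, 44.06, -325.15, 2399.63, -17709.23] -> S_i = -5.97*(-7.38)^i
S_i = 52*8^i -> [52, 416, 3328, 26624, 212992]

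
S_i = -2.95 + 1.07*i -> [-2.95, -1.88, -0.81, 0.26, 1.33]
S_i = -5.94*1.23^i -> [-5.94, -7.31, -8.99, -11.05, -13.6]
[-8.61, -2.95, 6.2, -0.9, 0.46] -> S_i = Random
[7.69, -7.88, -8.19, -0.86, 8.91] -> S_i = Random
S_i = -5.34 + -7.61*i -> [-5.34, -12.95, -20.56, -28.17, -35.78]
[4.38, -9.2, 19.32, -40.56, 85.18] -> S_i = 4.38*(-2.10)^i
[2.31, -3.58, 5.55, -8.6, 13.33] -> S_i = 2.31*(-1.55)^i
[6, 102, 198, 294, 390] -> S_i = 6 + 96*i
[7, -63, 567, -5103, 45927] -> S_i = 7*-9^i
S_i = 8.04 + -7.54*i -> [8.04, 0.5, -7.04, -14.58, -22.12]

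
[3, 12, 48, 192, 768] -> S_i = 3*4^i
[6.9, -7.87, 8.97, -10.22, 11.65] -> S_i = 6.90*(-1.14)^i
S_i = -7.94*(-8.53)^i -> [-7.94, 67.73, -577.72, 4927.96, -42035.54]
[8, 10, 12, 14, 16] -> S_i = 8 + 2*i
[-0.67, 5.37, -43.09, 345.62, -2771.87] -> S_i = -0.67*(-8.02)^i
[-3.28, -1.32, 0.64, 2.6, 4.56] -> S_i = -3.28 + 1.96*i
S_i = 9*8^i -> [9, 72, 576, 4608, 36864]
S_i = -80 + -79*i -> [-80, -159, -238, -317, -396]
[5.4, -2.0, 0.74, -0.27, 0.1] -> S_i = 5.40*(-0.37)^i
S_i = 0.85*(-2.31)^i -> [0.85, -1.96, 4.54, -10.48, 24.2]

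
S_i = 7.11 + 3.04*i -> [7.11, 10.15, 13.19, 16.23, 19.27]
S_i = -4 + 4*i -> [-4, 0, 4, 8, 12]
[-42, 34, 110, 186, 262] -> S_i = -42 + 76*i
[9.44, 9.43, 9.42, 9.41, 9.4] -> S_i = 9.44 + -0.01*i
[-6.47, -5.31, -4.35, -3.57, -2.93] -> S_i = -6.47*0.82^i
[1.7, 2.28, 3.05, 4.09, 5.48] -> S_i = 1.70*1.34^i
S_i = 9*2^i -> [9, 18, 36, 72, 144]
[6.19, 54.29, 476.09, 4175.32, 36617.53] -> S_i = 6.19*8.77^i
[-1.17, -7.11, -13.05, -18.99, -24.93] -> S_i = -1.17 + -5.94*i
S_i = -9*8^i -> [-9, -72, -576, -4608, -36864]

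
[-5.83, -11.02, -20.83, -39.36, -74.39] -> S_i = -5.83*1.89^i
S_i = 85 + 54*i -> [85, 139, 193, 247, 301]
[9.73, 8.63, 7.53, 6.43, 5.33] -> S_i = 9.73 + -1.10*i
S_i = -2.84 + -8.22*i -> [-2.84, -11.06, -19.28, -27.5, -35.72]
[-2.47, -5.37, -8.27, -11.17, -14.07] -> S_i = -2.47 + -2.90*i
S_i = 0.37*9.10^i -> [0.37, 3.37, 30.64, 278.82, 2537.27]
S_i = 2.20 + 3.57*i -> [2.2, 5.77, 9.34, 12.91, 16.48]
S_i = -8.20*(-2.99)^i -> [-8.2, 24.52, -73.31, 219.19, -655.39]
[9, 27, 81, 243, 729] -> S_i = 9*3^i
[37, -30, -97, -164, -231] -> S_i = 37 + -67*i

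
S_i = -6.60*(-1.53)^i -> [-6.6, 10.1, -15.45, 23.64, -36.17]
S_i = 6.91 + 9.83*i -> [6.91, 16.74, 26.57, 36.4, 46.23]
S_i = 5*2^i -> [5, 10, 20, 40, 80]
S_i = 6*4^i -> [6, 24, 96, 384, 1536]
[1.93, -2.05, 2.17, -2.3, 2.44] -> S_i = 1.93*(-1.06)^i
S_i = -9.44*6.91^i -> [-9.44, -65.23, -450.74, -3114.63, -21522.08]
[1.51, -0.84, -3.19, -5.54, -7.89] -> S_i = 1.51 + -2.35*i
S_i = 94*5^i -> [94, 470, 2350, 11750, 58750]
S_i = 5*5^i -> [5, 25, 125, 625, 3125]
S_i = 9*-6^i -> [9, -54, 324, -1944, 11664]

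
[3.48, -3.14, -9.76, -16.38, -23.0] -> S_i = 3.48 + -6.62*i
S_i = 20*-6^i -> [20, -120, 720, -4320, 25920]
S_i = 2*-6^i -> [2, -12, 72, -432, 2592]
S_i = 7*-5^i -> [7, -35, 175, -875, 4375]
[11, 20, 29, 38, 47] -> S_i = 11 + 9*i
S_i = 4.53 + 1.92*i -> [4.53, 6.45, 8.37, 10.29, 12.21]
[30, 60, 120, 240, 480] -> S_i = 30*2^i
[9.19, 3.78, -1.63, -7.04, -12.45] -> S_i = 9.19 + -5.41*i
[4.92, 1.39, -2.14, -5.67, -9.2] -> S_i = 4.92 + -3.53*i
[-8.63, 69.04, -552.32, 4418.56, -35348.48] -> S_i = -8.63*(-8.00)^i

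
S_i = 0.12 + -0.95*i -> [0.12, -0.83, -1.78, -2.73, -3.68]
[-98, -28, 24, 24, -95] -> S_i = Random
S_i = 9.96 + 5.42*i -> [9.96, 15.38, 20.8, 26.22, 31.64]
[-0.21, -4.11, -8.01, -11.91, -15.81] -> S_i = -0.21 + -3.90*i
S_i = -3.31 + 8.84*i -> [-3.31, 5.53, 14.37, 23.21, 32.05]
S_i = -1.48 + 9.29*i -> [-1.48, 7.81, 17.1, 26.39, 35.68]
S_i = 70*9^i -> [70, 630, 5670, 51030, 459270]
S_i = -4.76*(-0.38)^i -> [-4.76, 1.81, -0.69, 0.26, -0.1]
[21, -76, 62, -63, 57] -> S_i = Random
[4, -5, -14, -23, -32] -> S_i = 4 + -9*i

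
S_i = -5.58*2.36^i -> [-5.58, -13.17, -31.08, -73.34, -173.09]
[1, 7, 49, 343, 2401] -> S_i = 1*7^i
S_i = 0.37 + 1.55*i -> [0.37, 1.92, 3.47, 5.02, 6.57]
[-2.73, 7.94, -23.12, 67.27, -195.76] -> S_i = -2.73*(-2.91)^i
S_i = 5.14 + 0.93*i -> [5.14, 6.07, 7.0, 7.93, 8.86]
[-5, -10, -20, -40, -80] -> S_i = -5*2^i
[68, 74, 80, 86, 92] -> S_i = 68 + 6*i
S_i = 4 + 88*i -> [4, 92, 180, 268, 356]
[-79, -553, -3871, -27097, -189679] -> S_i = -79*7^i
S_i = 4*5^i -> [4, 20, 100, 500, 2500]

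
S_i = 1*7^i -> [1, 7, 49, 343, 2401]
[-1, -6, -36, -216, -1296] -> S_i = -1*6^i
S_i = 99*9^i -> [99, 891, 8019, 72171, 649539]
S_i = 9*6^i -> [9, 54, 324, 1944, 11664]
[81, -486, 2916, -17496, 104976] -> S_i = 81*-6^i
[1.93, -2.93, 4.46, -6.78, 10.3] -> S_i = 1.93*(-1.52)^i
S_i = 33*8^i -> [33, 264, 2112, 16896, 135168]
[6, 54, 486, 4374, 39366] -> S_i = 6*9^i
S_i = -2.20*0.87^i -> [-2.2, -1.91, -1.67, -1.45, -1.26]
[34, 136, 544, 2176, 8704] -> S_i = 34*4^i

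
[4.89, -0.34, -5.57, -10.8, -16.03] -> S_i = 4.89 + -5.23*i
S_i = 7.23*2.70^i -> [7.23, 19.52, 52.71, 142.31, 384.23]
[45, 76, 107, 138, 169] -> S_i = 45 + 31*i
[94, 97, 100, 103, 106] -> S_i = 94 + 3*i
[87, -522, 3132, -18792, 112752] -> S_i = 87*-6^i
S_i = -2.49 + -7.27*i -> [-2.49, -9.76, -17.03, -24.3, -31.57]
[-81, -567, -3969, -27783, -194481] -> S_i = -81*7^i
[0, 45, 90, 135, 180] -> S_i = 0 + 45*i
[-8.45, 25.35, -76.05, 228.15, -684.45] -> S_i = -8.45*(-3.00)^i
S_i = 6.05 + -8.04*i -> [6.05, -1.99, -10.03, -18.07, -26.11]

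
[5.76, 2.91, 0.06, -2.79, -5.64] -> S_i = 5.76 + -2.85*i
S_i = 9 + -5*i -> [9, 4, -1, -6, -11]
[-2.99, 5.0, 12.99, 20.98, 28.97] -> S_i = -2.99 + 7.99*i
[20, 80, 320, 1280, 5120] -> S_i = 20*4^i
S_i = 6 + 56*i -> [6, 62, 118, 174, 230]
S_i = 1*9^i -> [1, 9, 81, 729, 6561]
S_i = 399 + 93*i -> [399, 492, 585, 678, 771]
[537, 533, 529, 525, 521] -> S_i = 537 + -4*i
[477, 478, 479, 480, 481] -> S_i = 477 + 1*i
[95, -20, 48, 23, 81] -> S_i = Random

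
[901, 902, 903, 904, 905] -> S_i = 901 + 1*i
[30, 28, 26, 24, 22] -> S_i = 30 + -2*i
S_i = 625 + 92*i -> [625, 717, 809, 901, 993]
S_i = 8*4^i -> [8, 32, 128, 512, 2048]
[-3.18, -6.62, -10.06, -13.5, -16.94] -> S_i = -3.18 + -3.44*i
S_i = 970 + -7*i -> [970, 963, 956, 949, 942]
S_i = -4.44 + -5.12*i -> [-4.44, -9.56, -14.68, -19.8, -24.92]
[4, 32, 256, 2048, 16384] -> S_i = 4*8^i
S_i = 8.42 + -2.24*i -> [8.42, 6.18, 3.94, 1.7, -0.54]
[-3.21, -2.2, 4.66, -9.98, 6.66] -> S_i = Random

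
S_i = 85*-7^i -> [85, -595, 4165, -29155, 204085]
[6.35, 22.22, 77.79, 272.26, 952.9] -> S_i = 6.35*3.50^i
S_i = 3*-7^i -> [3, -21, 147, -1029, 7203]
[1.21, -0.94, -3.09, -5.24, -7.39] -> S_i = 1.21 + -2.15*i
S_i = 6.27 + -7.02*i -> [6.27, -0.75, -7.77, -14.79, -21.81]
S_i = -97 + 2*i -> [-97, -95, -93, -91, -89]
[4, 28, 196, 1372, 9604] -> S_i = 4*7^i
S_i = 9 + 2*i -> [9, 11, 13, 15, 17]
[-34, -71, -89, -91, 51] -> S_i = Random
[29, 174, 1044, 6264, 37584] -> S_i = 29*6^i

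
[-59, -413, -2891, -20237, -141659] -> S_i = -59*7^i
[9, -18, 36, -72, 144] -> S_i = 9*-2^i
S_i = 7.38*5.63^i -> [7.38, 41.55, 233.92, 1316.99, 7414.64]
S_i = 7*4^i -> [7, 28, 112, 448, 1792]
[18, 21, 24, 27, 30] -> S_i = 18 + 3*i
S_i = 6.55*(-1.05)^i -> [6.55, -6.88, 7.22, -7.58, 7.96]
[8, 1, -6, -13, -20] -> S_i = 8 + -7*i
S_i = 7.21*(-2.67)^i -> [7.21, -19.25, 51.4, -137.24, 366.42]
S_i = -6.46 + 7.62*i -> [-6.46, 1.16, 8.78, 16.4, 24.02]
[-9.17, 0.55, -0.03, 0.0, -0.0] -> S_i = -9.17*(-0.06)^i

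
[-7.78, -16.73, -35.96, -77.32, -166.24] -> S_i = -7.78*2.15^i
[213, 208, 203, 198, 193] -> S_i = 213 + -5*i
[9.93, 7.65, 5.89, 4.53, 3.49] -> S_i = 9.93*0.77^i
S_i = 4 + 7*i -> [4, 11, 18, 25, 32]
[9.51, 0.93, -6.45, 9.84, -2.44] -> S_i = Random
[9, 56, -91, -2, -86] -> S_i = Random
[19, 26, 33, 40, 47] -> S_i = 19 + 7*i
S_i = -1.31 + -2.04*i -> [-1.31, -3.35, -5.39, -7.43, -9.47]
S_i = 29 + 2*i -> [29, 31, 33, 35, 37]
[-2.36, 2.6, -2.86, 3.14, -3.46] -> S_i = -2.36*(-1.10)^i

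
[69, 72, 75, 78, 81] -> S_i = 69 + 3*i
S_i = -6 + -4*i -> [-6, -10, -14, -18, -22]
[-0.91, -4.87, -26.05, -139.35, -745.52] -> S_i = -0.91*5.35^i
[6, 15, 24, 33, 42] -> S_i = 6 + 9*i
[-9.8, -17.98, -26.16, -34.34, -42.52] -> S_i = -9.80 + -8.18*i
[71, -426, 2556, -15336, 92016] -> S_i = 71*-6^i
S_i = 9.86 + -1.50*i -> [9.86, 8.36, 6.86, 5.36, 3.86]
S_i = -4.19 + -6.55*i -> [-4.19, -10.74, -17.29, -23.84, -30.39]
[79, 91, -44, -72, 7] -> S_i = Random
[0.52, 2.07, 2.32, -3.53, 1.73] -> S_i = Random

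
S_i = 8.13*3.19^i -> [8.13, 25.93, 82.73, 263.91, 841.89]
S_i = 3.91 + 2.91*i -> [3.91, 6.82, 9.73, 12.64, 15.55]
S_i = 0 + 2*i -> [0, 2, 4, 6, 8]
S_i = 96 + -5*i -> [96, 91, 86, 81, 76]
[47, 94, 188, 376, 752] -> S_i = 47*2^i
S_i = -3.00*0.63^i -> [-3.0, -1.89, -1.19, -0.75, -0.47]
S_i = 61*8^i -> [61, 488, 3904, 31232, 249856]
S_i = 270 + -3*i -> [270, 267, 264, 261, 258]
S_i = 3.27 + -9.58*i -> [3.27, -6.31, -15.89, -25.47, -35.05]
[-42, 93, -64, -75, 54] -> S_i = Random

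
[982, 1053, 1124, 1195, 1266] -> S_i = 982 + 71*i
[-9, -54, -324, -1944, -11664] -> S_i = -9*6^i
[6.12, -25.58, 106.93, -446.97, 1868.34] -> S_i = 6.12*(-4.18)^i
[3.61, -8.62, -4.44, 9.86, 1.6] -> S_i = Random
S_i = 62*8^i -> [62, 496, 3968, 31744, 253952]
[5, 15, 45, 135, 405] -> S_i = 5*3^i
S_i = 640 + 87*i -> [640, 727, 814, 901, 988]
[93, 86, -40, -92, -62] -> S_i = Random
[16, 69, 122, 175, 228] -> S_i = 16 + 53*i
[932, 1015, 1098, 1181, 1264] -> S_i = 932 + 83*i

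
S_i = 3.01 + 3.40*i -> [3.01, 6.41, 9.81, 13.21, 16.61]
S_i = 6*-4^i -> [6, -24, 96, -384, 1536]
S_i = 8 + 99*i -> [8, 107, 206, 305, 404]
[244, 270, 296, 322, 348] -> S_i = 244 + 26*i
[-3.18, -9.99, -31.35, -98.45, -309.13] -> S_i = -3.18*3.14^i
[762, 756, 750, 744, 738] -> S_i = 762 + -6*i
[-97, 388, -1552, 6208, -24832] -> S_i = -97*-4^i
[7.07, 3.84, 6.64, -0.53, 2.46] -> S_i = Random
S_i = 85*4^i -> [85, 340, 1360, 5440, 21760]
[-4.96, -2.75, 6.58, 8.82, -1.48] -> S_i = Random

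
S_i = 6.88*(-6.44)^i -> [6.88, -44.31, 285.34, -1837.58, 11834.01]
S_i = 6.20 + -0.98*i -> [6.2, 5.22, 4.24, 3.26, 2.28]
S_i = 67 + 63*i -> [67, 130, 193, 256, 319]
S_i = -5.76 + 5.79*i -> [-5.76, 0.03, 5.82, 11.61, 17.4]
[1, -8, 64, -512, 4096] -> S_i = 1*-8^i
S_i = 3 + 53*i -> [3, 56, 109, 162, 215]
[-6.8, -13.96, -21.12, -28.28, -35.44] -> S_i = -6.80 + -7.16*i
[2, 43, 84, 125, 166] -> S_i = 2 + 41*i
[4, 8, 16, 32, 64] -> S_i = 4*2^i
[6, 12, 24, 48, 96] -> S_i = 6*2^i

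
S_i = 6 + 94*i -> [6, 100, 194, 288, 382]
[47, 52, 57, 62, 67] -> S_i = 47 + 5*i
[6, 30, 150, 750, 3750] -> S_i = 6*5^i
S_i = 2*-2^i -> [2, -4, 8, -16, 32]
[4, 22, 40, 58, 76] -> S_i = 4 + 18*i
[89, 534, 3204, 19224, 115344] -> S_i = 89*6^i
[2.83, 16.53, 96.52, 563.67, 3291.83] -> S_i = 2.83*5.84^i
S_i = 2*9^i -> [2, 18, 162, 1458, 13122]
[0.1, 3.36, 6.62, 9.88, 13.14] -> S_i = 0.10 + 3.26*i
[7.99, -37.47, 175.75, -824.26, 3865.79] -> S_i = 7.99*(-4.69)^i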